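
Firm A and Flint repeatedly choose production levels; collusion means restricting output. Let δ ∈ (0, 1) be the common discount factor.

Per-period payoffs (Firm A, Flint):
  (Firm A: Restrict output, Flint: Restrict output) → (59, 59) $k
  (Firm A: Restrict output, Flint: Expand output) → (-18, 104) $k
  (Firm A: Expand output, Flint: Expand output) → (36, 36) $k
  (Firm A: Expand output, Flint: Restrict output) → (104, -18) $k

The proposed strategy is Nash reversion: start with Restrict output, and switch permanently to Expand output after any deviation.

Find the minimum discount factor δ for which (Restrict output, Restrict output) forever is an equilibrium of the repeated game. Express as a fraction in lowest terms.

One-period gain from deviating is 104 − 59 = 45. The loss is 59 − 36 = 23 in every subsequent period, with present value 23·δ/(1−δ).
Deviation is unprofitable when 23·δ/(1−δ) ≥ 45, i.e. δ/(1−δ) ≥ 45/23.
Equivalently δ ≥ 45/(45+23) = 45/68.

45/68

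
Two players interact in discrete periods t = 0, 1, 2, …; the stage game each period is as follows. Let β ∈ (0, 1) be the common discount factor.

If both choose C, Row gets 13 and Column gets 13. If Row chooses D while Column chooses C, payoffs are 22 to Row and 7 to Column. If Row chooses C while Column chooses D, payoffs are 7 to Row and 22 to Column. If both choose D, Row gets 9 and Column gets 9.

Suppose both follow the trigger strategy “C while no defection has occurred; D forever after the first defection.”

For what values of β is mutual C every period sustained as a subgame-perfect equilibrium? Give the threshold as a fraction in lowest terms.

9/13

Under grim trigger the critical discount factor is (T−C)/(T−P) with T = 22, C = 13, P = 9.
β* = (22−13)/(22−9) = 9/13.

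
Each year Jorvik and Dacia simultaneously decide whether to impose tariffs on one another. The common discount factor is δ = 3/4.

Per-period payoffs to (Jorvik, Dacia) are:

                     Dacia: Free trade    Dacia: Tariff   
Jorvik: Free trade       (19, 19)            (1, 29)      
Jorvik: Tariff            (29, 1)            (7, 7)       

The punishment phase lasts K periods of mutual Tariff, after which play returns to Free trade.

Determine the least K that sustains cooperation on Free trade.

2

Need Σ_{k=1}^{K} δ^k ≥ (29−19)/(19−7) = 0.8333 at δ = 3/4.
At K = 1 the sum is 0.7500 < 0.8333; at K = 2 it is 1.3125 ≥ 0.8333.
So the minimum punishment length is K = 2.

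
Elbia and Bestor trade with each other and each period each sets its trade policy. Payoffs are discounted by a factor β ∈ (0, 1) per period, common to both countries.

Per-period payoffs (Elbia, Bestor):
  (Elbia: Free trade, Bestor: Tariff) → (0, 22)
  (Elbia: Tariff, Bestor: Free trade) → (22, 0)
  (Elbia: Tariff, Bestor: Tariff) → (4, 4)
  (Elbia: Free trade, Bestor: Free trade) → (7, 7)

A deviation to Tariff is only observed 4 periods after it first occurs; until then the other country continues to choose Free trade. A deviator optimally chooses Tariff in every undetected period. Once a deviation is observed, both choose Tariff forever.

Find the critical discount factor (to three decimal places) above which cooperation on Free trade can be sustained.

A deviator earns 22 for 4 periods, then 4 forever; cooperating earns 7 forever. Multiplying the IC by (1−β):
7 ≥ 22(1−β^4) + 4β^4, so 18·β^4 ≥ 15 and β^4 ≥ 5/6.
β ≥ (5/6)^(1/4) ≈ 0.955.

0.955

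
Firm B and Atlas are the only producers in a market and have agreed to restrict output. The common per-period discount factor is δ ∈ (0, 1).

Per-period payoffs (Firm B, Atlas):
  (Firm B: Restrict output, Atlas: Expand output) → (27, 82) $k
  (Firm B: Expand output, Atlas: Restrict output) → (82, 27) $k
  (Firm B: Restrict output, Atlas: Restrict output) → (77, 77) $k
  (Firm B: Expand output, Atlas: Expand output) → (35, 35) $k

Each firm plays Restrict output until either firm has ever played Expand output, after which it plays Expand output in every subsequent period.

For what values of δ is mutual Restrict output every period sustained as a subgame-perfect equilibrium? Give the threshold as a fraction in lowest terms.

Cooperation forever yields 77 each period: 77/(1−δ).
Deviating yields 82 once, then 35 forever: 82 + 35δ/(1−δ).
No profitable deviation requires 77/(1−δ) ≥ 82 + 35δ/(1−δ).
Multiplying by (1−δ): 77 ≥ 82(1−δ) + 35δ = 82 − 47δ.
So 47δ ≥ 5, i.e. δ ≥ 5/47.

5/47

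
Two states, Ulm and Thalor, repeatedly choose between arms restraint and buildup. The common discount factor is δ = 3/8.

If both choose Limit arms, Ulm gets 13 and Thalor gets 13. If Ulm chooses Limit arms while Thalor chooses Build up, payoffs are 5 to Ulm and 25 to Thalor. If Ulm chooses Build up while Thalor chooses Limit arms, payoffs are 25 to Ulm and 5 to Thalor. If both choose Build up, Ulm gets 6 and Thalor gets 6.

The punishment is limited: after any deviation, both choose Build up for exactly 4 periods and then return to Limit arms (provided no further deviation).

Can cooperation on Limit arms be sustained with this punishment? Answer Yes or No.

No

Comparing payoff streams over the 5 periods until play realigns: cooperate → 13(1+δ+…+δ^4); deviate → 25 + 6(δ+…+δ^4).
Cooperation is sustained iff (13−6)(δ+…+δ^4) ≥ 25−13.
δ+…+δ^4 = 3/8·(1−(3/8)^4)/(1−3/8) = 0.5881, and (25−13)/(13−6) = 1.7143.
0.5881 < 1.7143, so cooperation is not sustainable.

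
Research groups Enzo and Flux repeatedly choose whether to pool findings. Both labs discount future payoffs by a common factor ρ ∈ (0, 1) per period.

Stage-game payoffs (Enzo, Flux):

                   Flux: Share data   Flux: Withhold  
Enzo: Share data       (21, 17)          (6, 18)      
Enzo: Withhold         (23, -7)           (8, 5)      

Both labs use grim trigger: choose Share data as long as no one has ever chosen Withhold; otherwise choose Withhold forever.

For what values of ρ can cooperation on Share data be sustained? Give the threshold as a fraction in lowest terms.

2/15

Enzo: cooperation gives 21 each period; deviation gives 23 once then 8 forever.
  21/(1−ρ) ≥ 23 + 8ρ/(1−ρ) ⇒ ρ ≥ 2/15.
Flux: cooperation gives 17 each period; deviation gives 18 once then 5 forever.
  ρ ≥ 1/13.
Both must hold, so the binding constraint is Enzo's: ρ ≥ 2/15.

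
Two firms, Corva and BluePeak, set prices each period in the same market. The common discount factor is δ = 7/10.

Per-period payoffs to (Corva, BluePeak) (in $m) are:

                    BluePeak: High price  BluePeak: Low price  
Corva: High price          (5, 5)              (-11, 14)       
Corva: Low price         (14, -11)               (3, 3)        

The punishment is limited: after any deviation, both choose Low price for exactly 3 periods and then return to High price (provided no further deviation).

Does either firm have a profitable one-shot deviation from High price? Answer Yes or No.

Yes

IC: δ+…+δ^3 ≥ (14−5)/(5−3) = 9/2.
At δ = 7/10: partial sum = 1.5330 < 4.5000. Cooperation not sustainable.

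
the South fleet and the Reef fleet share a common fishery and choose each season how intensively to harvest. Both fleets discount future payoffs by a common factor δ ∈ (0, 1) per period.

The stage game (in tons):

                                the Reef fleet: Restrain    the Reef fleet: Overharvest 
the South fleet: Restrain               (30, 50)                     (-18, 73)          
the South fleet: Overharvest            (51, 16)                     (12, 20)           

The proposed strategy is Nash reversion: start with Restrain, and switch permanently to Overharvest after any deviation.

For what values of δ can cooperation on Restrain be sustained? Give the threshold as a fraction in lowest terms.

the South fleet: cooperation gives 30 each period; deviation gives 51 once then 12 forever.
  30/(1−δ) ≥ 51 + 12δ/(1−δ) ⇒ δ ≥ 21/39 = 7/13.
the Reef fleet: cooperation gives 50 each period; deviation gives 73 once then 20 forever.
  δ ≥ 23/53.
Both must hold, so the binding constraint is the South fleet's: δ ≥ 7/13.

7/13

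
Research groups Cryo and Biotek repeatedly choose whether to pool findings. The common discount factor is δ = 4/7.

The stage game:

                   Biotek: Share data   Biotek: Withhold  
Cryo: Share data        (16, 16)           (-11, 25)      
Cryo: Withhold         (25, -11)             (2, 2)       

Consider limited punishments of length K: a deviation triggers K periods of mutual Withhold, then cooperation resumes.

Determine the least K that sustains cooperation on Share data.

2

No profitable deviation requires (16−2)(δ+…+δ^K) ≥ 25−16, i.e. δ+…+δ^K ≥ 9/14 ≈ 0.6429.
With δ = 4/7, the partial sums are K=1: 0.5714, K=2: 0.8980.
K = 2 is the first length at which the sum reaches 0.6429.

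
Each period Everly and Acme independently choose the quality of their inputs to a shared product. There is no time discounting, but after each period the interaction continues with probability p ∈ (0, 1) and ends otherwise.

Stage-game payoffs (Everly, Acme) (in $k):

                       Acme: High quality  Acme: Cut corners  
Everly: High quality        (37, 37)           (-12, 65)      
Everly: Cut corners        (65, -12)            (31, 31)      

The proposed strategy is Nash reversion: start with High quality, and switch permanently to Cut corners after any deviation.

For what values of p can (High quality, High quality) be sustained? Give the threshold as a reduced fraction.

Expected cooperation value is 37 + p·37 + p²·37 + … = 37/(1−p); deviation gives 65 + p·31/(1−p).
37 ≥ 65(1−p) + 31p ⇒ 34p ≥ 28 ⇒ p ≥ 28/34 = 14/17.

14/17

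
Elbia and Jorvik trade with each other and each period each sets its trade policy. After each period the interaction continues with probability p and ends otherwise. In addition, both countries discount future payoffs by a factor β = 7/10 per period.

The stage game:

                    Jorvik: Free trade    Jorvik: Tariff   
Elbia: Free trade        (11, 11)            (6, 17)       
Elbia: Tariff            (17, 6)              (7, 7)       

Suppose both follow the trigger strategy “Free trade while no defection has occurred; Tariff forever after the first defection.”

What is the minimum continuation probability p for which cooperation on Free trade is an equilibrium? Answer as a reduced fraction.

6/7

Expected continuation weight on next period's payoff is β·p = 7/10·p, which plays the role of the discount factor.
Cooperation requires 7/10·p ≥ (17−11)/(17−7) = 3/5, hence p ≥ 6/7.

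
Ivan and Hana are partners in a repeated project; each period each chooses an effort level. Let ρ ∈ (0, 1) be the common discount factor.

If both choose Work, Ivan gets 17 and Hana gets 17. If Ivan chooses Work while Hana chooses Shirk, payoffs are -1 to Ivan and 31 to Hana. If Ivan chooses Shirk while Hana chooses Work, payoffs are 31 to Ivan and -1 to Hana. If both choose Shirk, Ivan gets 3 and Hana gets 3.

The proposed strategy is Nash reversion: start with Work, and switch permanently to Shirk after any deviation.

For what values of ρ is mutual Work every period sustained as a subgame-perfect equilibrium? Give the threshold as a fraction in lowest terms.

One-period gain from deviating is 31 − 17 = 14. The loss is 17 − 3 = 14 in every subsequent period, with present value 14·ρ/(1−ρ).
Deviation is unprofitable when 14·ρ/(1−ρ) ≥ 14, i.e. ρ/(1−ρ) ≥ 1.
Equivalently ρ ≥ 14/(14+14) = 1/2.

1/2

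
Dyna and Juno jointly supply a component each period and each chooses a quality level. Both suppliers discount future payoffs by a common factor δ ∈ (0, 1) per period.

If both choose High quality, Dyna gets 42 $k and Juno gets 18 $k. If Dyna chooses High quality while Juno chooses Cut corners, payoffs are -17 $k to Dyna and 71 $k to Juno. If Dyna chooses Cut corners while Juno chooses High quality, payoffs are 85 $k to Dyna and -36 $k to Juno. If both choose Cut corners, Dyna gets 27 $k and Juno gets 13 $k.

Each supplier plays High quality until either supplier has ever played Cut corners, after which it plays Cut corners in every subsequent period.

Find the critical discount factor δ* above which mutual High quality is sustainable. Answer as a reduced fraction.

53/58

For Dyna: deviation gain 85−42 = 43, per-period punishment loss 42−27 = 15. IC gives δ ≥ 43/58.
For Juno: gain 53, loss 5 per period, so δ ≥ 53/58.
The tighter constraint is Juno's, so cooperation needs δ ≥ 53/58.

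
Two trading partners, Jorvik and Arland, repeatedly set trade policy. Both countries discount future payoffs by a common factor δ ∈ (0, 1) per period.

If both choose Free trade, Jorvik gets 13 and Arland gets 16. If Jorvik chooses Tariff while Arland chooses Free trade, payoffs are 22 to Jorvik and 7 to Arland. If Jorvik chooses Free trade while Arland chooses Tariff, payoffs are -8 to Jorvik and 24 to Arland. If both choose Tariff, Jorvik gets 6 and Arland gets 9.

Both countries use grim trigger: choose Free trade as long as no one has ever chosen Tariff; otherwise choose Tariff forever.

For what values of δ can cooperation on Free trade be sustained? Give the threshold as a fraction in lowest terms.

For Jorvik: deviation gain 22−13 = 9, per-period punishment loss 13−6 = 7. IC gives δ ≥ 9/16.
For Arland: gain 8, loss 7 per period, so δ ≥ 8/15.
The tighter constraint is Jorvik's, so cooperation needs δ ≥ 9/16.

9/16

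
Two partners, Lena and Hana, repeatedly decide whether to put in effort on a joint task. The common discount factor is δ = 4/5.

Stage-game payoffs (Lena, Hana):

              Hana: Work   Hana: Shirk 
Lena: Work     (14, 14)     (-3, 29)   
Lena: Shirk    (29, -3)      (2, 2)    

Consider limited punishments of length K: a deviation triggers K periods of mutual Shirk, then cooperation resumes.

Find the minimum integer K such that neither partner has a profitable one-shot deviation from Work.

2

Need Σ_{k=1}^{K} δ^k ≥ (29−14)/(14−2) = 1.2500 at δ = 4/5.
At K = 1 the sum is 0.8000 < 1.2500; at K = 2 it is 1.4400 ≥ 1.2500.
So the minimum punishment length is K = 2.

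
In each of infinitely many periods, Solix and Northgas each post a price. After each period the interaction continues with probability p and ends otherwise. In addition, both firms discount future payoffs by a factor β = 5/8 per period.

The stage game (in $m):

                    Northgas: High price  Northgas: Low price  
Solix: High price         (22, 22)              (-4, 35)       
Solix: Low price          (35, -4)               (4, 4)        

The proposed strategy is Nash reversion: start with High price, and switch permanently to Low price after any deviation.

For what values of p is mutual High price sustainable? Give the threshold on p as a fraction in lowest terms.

104/155

Expected continuation weight on next period's payoff is β·p = 5/8·p, which plays the role of the discount factor.
Cooperation requires 5/8·p ≥ (35−22)/(35−4) = 13/31, hence p ≥ 104/155.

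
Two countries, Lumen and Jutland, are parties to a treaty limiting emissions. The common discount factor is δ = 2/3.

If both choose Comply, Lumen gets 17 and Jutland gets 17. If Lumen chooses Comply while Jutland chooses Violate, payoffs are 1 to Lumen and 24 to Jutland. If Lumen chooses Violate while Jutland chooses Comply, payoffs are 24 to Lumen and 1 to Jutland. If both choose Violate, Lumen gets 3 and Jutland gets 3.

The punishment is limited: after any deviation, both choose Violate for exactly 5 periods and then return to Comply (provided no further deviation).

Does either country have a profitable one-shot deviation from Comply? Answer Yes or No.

IC: δ+…+δ^5 ≥ (24−17)/(17−3) = 1/2.
At δ = 2/3: partial sum = 1.7366 ≥ 0.5000. Cooperation sustainable.

No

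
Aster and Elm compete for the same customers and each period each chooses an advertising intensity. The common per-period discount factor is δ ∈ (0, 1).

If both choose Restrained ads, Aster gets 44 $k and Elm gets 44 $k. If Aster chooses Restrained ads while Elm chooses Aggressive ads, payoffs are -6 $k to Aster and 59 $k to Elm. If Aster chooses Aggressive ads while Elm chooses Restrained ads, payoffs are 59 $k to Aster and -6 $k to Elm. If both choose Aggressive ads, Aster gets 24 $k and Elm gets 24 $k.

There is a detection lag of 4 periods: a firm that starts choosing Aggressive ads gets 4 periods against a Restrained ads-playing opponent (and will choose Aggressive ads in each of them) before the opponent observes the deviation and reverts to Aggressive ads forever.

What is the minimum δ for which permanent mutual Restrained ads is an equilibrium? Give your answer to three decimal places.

The best deviation is to choose Aggressive ads for all 4 undetected periods, earning 59 each, then 24 forever once detected.
Deviation value: 59(1−δ^4)/(1−δ) + 24δ^4/(1−δ); cooperation value: 44/(1−δ).
IC: 44 ≥ 59(1−δ^4) + 24δ^4 = 59 − 35δ^4.
So δ^4 ≥ 15/35 = 3/7, giving δ ≥ (3/7)^(1/4) ≈ 0.809.

0.809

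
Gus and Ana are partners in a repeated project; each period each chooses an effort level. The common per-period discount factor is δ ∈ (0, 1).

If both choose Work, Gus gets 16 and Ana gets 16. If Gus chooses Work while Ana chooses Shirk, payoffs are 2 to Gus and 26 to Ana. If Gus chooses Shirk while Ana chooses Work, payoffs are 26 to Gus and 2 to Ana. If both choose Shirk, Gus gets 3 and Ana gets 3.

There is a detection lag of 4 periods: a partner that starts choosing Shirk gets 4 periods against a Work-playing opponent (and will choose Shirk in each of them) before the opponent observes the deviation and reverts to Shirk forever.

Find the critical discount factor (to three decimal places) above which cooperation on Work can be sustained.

Deviating for the 4 undetected periods gains 26−16 = 10 per period over cooperation, then loses 16−3 = 13 per period forever once punishment starts.
Gain: 10(1 + δ + … + δ^3); loss: 13·δ^4/(1−δ).
No profitable deviation ⇔ 10(1−δ^4) ≤ 13·δ^4, i.e. δ^4 ≥ 10/(10+13) = 10/23.
Hence δ ≥ (10/23)^(1/4) ≈ 0.812.

0.812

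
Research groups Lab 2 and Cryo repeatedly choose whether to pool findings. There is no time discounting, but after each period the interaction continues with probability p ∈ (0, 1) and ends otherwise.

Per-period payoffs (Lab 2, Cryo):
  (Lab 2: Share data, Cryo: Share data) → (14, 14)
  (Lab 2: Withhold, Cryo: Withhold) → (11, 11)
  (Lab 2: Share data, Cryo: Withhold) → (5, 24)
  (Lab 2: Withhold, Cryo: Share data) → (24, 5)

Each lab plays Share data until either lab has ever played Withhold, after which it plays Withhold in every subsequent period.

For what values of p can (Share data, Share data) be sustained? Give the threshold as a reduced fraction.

10/13

Expected cooperation value is 14 + p·14 + p²·14 + … = 14/(1−p); deviation gives 24 + p·11/(1−p).
14 ≥ 24(1−p) + 11p ⇒ 13p ≥ 10 ⇒ p ≥ 10/13.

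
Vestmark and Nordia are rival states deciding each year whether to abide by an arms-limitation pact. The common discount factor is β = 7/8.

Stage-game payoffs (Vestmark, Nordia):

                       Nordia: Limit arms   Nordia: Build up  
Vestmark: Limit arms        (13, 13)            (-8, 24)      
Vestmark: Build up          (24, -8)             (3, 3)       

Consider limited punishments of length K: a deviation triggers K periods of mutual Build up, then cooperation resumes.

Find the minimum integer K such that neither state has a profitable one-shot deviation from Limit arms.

2

No profitable deviation requires (13−3)(β+…+β^K) ≥ 24−13, i.e. β+…+β^K ≥ 11/10 ≈ 1.1000.
With β = 7/8, the partial sums are K=1: 0.8750, K=2: 1.6406.
K = 2 is the first length at which the sum reaches 1.1000.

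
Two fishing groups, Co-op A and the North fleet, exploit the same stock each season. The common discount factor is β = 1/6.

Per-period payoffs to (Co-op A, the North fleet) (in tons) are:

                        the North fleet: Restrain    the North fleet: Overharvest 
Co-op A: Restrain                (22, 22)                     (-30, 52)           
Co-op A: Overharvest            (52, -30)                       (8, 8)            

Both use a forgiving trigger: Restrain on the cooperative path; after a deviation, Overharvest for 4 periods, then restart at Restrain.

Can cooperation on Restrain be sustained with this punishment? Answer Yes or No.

A one-shot deviation gives 52 now, then 8 for 4 periods, then back to 22.
Gain from deviating: (52−22) today; loss: (22−8) in each of the next 4 periods.
No-deviation condition: (22−8)(β+…+β^4) ≥ 52−22, i.e. β+…+β^4 ≥ 15/7.
At β = 1/6: β+…+β^4 = 0.1998 < 2.1429.
So cooperation is not sustainable.

No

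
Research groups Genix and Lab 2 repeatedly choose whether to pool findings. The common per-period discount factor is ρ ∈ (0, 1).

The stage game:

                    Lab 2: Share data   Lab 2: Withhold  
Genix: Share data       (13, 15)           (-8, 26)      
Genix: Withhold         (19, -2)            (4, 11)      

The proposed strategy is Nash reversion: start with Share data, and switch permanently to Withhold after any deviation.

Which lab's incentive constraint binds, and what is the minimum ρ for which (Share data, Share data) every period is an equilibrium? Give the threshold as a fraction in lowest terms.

Lab 2; ρ ≥ 11/15

For Genix: deviation gain 19−13 = 6, per-period punishment loss 13−4 = 9. IC gives ρ ≥ 6/15 = 2/5.
For Lab 2: gain 11, loss 4 per period, so ρ ≥ 11/15.
The tighter constraint is Lab 2's, so cooperation needs ρ ≥ 11/15.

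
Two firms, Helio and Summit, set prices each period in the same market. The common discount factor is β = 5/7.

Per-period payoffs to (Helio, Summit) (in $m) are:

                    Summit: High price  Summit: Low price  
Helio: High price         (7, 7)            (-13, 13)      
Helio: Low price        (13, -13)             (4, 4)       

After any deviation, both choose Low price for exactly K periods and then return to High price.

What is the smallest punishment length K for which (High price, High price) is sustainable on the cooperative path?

5

Need Σ_{k=1}^{K} β^k ≥ (13−7)/(7−4) = 2.0000 at β = 5/7.
At K = 4 the sum is 1.8492 < 2.0000; at K = 5 it is 2.0352 ≥ 2.0000.
So the minimum punishment length is K = 5.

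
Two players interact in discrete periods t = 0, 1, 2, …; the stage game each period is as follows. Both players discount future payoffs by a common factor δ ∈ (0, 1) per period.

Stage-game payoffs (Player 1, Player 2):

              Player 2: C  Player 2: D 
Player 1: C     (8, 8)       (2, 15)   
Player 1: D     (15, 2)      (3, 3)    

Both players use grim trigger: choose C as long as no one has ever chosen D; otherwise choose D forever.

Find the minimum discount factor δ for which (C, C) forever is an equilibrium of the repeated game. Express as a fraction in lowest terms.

7/12

One-period gain from deviating is 15 − 8 = 7. The loss is 8 − 3 = 5 in every subsequent period, with present value 5·δ/(1−δ).
Deviation is unprofitable when 5·δ/(1−δ) ≥ 7, i.e. δ/(1−δ) ≥ 7/5.
Equivalently δ ≥ 7/(7+5) = 7/12.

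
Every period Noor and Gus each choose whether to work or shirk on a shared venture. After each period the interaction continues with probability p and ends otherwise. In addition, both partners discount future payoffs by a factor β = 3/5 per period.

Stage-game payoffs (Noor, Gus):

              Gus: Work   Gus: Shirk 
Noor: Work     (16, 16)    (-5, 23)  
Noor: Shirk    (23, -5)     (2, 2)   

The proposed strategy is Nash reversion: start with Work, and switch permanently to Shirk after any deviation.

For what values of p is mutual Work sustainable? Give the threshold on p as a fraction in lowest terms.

With continuation probability p and discount β, the effective per-period discount factor is βp.
Grim-trigger IC: βp ≥ (23−16)/(23−2) = 1/3.
So p ≥ (1/3)/(3/5) = 5/9.

5/9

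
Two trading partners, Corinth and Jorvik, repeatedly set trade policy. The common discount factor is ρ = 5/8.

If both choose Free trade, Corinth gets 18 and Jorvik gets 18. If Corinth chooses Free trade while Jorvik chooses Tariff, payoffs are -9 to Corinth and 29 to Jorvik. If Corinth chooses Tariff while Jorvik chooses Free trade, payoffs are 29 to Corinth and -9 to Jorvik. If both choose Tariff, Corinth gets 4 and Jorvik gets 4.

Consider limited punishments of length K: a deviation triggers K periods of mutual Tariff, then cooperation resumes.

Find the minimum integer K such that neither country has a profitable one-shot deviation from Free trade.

IC: ρ(1−ρ^K)/(1−ρ) ≥ (29−18)/(18−4) = 11/14.
With ρ = 5/8: need 1 − ρ^K ≥ 11/14·(1−5/8)/(5/8), i.e. ρ^K ≤ 0.5286.
Since (5/8)^1 = 0.6250 and (5/8)^2 = 0.3906, the smallest such K is 2.

2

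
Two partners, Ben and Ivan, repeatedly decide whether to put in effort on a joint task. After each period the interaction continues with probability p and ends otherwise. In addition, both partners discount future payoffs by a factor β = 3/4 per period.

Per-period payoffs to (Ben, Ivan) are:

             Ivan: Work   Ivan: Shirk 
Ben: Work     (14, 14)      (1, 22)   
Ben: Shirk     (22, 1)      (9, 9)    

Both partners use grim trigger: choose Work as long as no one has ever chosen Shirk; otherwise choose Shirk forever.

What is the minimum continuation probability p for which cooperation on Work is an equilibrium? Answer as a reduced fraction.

32/39

With continuation probability p and discount β, the effective per-period discount factor is βp.
Grim-trigger IC: βp ≥ (22−14)/(22−9) = 8/13.
So p ≥ (8/13)/(3/4) = 32/39.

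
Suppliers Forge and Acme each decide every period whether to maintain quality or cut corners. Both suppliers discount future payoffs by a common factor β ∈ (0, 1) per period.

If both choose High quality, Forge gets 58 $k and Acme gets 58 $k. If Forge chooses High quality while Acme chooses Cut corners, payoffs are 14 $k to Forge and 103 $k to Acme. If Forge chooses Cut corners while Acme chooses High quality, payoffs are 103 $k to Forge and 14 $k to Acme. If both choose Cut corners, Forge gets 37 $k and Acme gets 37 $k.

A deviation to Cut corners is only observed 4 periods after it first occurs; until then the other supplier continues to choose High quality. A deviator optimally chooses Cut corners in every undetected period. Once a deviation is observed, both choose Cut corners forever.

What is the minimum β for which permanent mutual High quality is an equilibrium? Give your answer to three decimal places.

0.909

The best deviation is to choose Cut corners for all 4 undetected periods, earning 103 each, then 37 forever once detected.
Deviation value: 103(1−β^4)/(1−β) + 37β^4/(1−β); cooperation value: 58/(1−β).
IC: 58 ≥ 103(1−β^4) + 37β^4 = 103 − 66β^4.
So β^4 ≥ 45/66 = 15/22, giving β ≥ (15/22)^(1/4) ≈ 0.909.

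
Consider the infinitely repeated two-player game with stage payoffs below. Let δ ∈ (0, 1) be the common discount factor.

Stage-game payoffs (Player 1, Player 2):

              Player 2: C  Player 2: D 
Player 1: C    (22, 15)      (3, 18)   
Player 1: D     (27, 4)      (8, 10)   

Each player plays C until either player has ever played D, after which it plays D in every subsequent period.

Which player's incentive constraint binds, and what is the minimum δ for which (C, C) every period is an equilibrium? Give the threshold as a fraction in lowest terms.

Player 1's threshold: (27−22)/(27−8) = 5/19.
Player 2's threshold: (18−15)/(18−10) = 3/8.
5/19 < 3/8, so Player 2 binds and δ* = 3/8.

Player 2; δ ≥ 3/8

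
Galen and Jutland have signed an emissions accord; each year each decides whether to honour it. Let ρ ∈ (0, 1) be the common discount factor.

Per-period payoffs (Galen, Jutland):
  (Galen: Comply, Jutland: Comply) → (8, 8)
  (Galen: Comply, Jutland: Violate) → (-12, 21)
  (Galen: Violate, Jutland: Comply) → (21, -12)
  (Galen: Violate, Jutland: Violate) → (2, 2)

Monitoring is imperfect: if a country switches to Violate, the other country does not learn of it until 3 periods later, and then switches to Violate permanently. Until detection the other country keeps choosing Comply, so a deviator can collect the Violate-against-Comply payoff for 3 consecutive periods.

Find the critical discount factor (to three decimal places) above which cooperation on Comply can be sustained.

A deviator earns 21 for 3 periods, then 2 forever; cooperating earns 8 forever. Multiplying the IC by (1−ρ):
8 ≥ 21(1−ρ^3) + 2ρ^3, so 19·ρ^3 ≥ 13 and ρ^3 ≥ 13/19.
ρ ≥ (13/19)^(1/3) ≈ 0.881.

0.881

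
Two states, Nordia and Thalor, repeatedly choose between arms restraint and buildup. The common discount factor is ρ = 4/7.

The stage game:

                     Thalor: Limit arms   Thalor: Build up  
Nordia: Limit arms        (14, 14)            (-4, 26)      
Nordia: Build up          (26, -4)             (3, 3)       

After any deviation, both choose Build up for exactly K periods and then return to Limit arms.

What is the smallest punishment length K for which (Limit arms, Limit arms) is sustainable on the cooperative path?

4

Need Σ_{k=1}^{K} ρ^k ≥ (26−14)/(14−3) = 1.0909 at ρ = 4/7.
At K = 3 the sum is 1.0845 < 1.0909; at K = 4 it is 1.1912 ≥ 1.0909.
So the minimum punishment length is K = 4.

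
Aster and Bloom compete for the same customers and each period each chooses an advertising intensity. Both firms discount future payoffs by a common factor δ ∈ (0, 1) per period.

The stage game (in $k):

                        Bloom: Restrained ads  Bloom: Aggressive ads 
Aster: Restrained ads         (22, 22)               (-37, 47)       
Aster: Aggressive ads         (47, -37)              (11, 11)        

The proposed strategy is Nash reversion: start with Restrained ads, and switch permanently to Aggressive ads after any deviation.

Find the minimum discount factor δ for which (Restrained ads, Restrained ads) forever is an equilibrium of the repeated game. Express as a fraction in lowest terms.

Cooperation forever yields 22 each period: 22/(1−δ).
Deviating yields 47 once, then 11 forever: 47 + 11δ/(1−δ).
No profitable deviation requires 22/(1−δ) ≥ 47 + 11δ/(1−δ).
Multiplying by (1−δ): 22 ≥ 47(1−δ) + 11δ = 47 − 36δ.
So 36δ ≥ 25, i.e. δ ≥ 25/36.

25/36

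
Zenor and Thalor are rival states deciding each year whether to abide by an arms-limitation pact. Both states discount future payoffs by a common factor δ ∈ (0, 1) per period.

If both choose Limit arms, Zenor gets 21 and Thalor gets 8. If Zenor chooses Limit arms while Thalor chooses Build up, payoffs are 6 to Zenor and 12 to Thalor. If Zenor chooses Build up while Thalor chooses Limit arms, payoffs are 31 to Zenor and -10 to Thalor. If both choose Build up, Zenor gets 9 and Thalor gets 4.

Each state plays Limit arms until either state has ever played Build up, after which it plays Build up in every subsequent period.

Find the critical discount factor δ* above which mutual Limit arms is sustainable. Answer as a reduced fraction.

Zenor's threshold: (31−21)/(31−9) = 5/11.
Thalor's threshold: (12−8)/(12−4) = 1/2.
5/11 < 1/2, so Thalor binds and δ* = 1/2.

1/2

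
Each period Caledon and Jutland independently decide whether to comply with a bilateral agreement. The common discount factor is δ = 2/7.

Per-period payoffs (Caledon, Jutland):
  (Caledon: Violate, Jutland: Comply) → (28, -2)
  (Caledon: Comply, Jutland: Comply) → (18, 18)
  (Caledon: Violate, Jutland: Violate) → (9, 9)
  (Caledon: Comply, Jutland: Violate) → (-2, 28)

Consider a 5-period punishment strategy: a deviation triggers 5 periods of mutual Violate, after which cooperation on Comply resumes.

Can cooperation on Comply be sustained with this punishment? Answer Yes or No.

IC: δ+…+δ^5 ≥ (28−18)/(18−9) = 10/9.
At δ = 2/7: partial sum = 0.3992 < 1.1111. Cooperation not sustainable.

No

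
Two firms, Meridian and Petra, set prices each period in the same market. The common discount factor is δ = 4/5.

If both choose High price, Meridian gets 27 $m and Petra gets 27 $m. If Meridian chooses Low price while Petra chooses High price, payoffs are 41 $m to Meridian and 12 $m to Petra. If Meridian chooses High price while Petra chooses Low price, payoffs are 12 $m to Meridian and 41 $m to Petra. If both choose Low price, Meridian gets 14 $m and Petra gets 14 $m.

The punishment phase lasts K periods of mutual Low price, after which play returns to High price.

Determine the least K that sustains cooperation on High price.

2

No profitable deviation requires (27−14)(δ+…+δ^K) ≥ 41−27, i.e. δ+…+δ^K ≥ 14/13 ≈ 1.0769.
With δ = 4/5, the partial sums are K=1: 0.8000, K=2: 1.4400.
K = 2 is the first length at which the sum reaches 1.0769.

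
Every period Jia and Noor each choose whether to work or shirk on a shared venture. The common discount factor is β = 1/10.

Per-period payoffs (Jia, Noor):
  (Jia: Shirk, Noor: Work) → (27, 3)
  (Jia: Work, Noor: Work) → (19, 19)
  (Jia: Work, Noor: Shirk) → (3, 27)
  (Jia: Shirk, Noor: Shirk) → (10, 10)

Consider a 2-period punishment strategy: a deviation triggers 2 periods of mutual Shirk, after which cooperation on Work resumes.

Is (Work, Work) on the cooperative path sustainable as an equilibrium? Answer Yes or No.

No

A one-shot deviation gives 27 now, then 10 for 2 periods, then back to 19.
Gain from deviating: (27−19) today; loss: (19−10) in each of the next 2 periods.
No-deviation condition: (19−10)(β+…+β^2) ≥ 27−19, i.e. β+…+β^2 ≥ 8/9.
At β = 1/10: β+…+β^2 = 0.1100 < 0.8889.
So cooperation is not sustainable.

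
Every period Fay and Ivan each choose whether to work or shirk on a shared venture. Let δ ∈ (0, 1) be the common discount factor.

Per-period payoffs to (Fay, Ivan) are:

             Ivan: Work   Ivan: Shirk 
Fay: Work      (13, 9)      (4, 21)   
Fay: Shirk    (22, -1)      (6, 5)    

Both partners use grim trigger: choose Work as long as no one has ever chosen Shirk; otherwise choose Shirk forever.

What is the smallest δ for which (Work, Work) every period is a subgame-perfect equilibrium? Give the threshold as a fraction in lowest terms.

3/4

Fay: cooperation gives 13 each period; deviation gives 22 once then 6 forever.
  13/(1−δ) ≥ 22 + 6δ/(1−δ) ⇒ δ ≥ 9/16.
Ivan: cooperation gives 9 each period; deviation gives 21 once then 5 forever.
  δ ≥ 12/16 = 3/4.
Both must hold, so the binding constraint is Ivan's: δ ≥ 3/4.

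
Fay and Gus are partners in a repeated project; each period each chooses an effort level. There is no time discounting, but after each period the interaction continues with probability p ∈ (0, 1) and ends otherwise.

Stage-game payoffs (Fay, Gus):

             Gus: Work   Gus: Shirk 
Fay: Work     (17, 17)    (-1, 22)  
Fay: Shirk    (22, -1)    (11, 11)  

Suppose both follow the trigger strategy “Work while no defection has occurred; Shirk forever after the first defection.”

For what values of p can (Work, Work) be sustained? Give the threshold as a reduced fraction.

5/11

With no time discounting, the continuation probability p plays the role of the discount factor.
Grim-trigger IC: 17/(1−p) ≥ 22 + 11p/(1−p) ⇒ p ≥ (22−17)/(22−11) = 5/11.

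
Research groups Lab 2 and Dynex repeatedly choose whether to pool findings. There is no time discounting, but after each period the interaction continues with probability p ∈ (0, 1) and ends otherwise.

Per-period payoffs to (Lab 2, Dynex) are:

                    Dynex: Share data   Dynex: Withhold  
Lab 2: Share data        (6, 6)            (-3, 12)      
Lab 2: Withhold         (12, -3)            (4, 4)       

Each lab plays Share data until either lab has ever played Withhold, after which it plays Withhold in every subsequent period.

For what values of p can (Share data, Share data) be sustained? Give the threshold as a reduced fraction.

Expected cooperation value is 6 + p·6 + p²·6 + … = 6/(1−p); deviation gives 12 + p·4/(1−p).
6 ≥ 12(1−p) + 4p ⇒ 8p ≥ 6 ⇒ p ≥ 6/8 = 3/4.

3/4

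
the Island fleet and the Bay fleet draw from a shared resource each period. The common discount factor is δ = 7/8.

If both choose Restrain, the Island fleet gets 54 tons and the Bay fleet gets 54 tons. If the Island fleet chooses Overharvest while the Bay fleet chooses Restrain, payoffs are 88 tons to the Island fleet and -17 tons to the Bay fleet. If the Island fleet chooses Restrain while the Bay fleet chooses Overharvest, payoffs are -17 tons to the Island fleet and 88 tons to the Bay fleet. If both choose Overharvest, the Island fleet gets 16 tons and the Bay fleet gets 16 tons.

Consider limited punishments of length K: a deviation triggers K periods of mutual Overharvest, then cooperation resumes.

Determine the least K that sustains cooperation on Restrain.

2

IC: δ(1−δ^K)/(1−δ) ≥ (88−54)/(54−16) = 17/19.
With δ = 7/8: need 1 − δ^K ≥ 17/19·(1−7/8)/(7/8), i.e. δ^K ≤ 0.8722.
Since (7/8)^1 = 0.8750 and (7/8)^2 = 0.7656, the smallest such K is 2.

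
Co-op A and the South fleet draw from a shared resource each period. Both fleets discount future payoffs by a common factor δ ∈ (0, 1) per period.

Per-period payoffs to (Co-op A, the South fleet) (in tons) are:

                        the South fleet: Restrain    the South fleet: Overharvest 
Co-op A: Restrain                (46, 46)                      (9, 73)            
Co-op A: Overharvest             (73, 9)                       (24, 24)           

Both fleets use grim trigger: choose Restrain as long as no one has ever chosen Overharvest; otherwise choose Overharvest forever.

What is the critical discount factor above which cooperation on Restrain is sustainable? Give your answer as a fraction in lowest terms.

Under grim trigger the critical discount factor is (T−C)/(T−P) with T = 73, C = 46, P = 24.
δ* = (73−46)/(73−24) = 27/49.

27/49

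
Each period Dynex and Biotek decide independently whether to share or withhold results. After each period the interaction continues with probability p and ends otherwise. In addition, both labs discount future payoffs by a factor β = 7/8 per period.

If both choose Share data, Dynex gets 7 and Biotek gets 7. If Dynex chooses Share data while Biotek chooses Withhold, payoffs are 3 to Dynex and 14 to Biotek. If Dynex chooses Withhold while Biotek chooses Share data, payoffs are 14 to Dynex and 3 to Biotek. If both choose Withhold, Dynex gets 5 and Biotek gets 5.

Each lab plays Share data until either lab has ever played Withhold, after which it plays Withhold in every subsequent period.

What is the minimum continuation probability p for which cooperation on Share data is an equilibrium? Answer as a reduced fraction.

8/9

With continuation probability p and discount β, the effective per-period discount factor is βp.
Grim-trigger IC: βp ≥ (14−7)/(14−5) = 7/9.
So p ≥ (7/9)/(7/8) = 8/9.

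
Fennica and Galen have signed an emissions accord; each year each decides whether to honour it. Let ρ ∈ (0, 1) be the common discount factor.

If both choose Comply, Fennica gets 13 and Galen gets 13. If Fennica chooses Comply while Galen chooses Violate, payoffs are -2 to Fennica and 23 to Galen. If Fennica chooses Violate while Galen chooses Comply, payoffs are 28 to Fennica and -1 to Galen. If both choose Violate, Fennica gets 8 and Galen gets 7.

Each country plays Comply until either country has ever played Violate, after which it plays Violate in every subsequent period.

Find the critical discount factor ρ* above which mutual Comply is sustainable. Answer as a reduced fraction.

3/4

Fennica: cooperation gives 13 each period; deviation gives 28 once then 8 forever.
  13/(1−ρ) ≥ 28 + 8ρ/(1−ρ) ⇒ ρ ≥ 15/20 = 3/4.
Galen: cooperation gives 13 each period; deviation gives 23 once then 7 forever.
  ρ ≥ 10/16 = 5/8.
Both must hold, so the binding constraint is Fennica's: ρ ≥ 3/4.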